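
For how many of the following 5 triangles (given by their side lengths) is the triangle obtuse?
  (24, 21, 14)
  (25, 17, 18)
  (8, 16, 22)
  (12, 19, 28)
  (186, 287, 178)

(24,21,14): 14²+21² = 637 > 576 = 24² → acute
(25,17,18): 17²+18² = 613 < 625 = 25² → obtuse
(8,16,22): 8²+16² = 320 < 484 = 22² → obtuse
(12,19,28): 12²+19² = 505 < 784 = 28² → obtuse
(186,287,178): 178²+186² = 66280 < 82369 = 287² → obtuse
4 of the 5 are obtuse.

4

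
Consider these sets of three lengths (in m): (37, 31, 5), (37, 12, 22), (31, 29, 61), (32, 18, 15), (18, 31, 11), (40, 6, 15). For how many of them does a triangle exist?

1

(5,31,37): 5+31 ≤ 37 → not valid
(12,22,37): 12+22 ≤ 37 → not valid
(29,31,61): 29+31 ≤ 61 → not valid
(15,18,32): 15+18 > 32 → valid
(11,18,31): 11+18 ≤ 31 → not valid
(6,15,40): 6+15 ≤ 40 → not valid
1 of the 6 triples forms a triangle.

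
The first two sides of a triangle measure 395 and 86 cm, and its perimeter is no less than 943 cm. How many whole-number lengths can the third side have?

Triangle inequality: 309 < x < 481. Perimeter ≥ 943 gives x ≥ 943 − 395 − 86 = 462.
So 462 ≤ x < 481; integers 462 through 480: 19 values.

19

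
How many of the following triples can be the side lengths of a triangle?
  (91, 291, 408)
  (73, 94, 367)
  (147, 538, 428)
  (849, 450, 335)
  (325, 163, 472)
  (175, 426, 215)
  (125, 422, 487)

3

(91,291,408): 91+291 ≤ 408 → not valid
(73,94,367): 73+94 ≤ 367 → not valid
(147,428,538): 147+428 > 538 → valid
(335,450,849): 335+450 ≤ 849 → not valid
(163,325,472): 163+325 > 472 → valid
(175,215,426): 175+215 ≤ 426 → not valid
(125,422,487): 125+422 > 487 → valid
3 of the 7 triples form a triangle.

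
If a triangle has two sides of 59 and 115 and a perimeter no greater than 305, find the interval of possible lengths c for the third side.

56 < c ≤ 131

Triangle inequality alone gives 56 < c < 174.
The perimeter condition gives c ≤ 305 − 59 − 115 = 131.
Intersecting the two: 56 < c ≤ 131.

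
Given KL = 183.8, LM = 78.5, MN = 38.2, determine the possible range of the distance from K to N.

67.1 ≤ KN ≤ 300.5

The maximum is all hops collinear in one direction: 183.8 + 78.5 + 38.2 = 300.5.
The longest hop is 183.8; the others sum to 116.7. Folding the others back against it leaves at least 183.8 − 116.7 = 67.1.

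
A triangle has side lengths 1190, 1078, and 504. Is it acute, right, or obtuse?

right

Compare the square of the longest side to the sum of squares of the other two: 504² + 1078² = 1416100 = 1190².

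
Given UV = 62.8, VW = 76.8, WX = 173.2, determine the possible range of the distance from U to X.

The maximum is all hops collinear in one direction: 62.8 + 76.8 + 173.2 = 312.8.
The longest hop is 173.2; the others sum to 139.6. Folding the others back against it leaves at least 173.2 − 139.6 = 33.6.

33.6 ≤ UX ≤ 312.8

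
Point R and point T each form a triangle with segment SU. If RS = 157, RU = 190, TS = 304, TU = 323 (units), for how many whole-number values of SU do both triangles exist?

313

From triangle RSU: 33 < SU < 347.
From triangle TSU: 19 < SU < 627.
Intersection: 33 < SU < 347, so integers 34 through 346: 313 values.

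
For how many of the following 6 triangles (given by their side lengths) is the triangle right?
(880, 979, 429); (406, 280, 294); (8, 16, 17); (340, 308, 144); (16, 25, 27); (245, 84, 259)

(880,979,429): 429²+880² = 958441 = 979² → right
(406,280,294): 280²+294² = 164836 = 406² → right
(8,16,17): 8²+16² = 320 > 289 = 17² → acute
(340,308,144): 144²+308² = 115600 = 340² → right
(16,25,27): 16²+25² = 881 > 729 = 27² → acute
(245,84,259): 84²+245² = 67081 = 259² → right
4 of the 6 are right.

4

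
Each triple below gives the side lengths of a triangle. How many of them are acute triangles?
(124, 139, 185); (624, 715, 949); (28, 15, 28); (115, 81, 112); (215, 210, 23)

3

(124,139,185): 124²+139² = 34697 > 34225 = 185² → acute
(624,715,949): 624²+715² = 900601 = 949² → right
(28,15,28): 15²+28² = 1009 > 784 = 28² → acute
(115,81,112): 81²+112² = 19105 > 13225 = 115² → acute
(215,210,23): 23²+210² = 44629 < 46225 = 215² → obtuse
3 of the 5 are acute.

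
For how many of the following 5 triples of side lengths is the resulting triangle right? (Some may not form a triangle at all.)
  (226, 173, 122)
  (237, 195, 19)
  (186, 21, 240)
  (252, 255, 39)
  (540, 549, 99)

2

(226,173,122): 122²+173² = 44813 < 51076 = 226² → obtuse
(237,195,19): 19+195 ≤ 237, not a triangle
(186,21,240): 21+186 ≤ 240, not a triangle
(252,255,39): 39²+252² = 65025 = 255² → right
(540,549,99): 99²+540² = 301401 = 549² → right
2 of the 5 are right.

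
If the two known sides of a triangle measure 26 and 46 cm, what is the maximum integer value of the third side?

The third side must be strictly less than 26 + 46 = 72.
The largest integer below 72 is 71.

71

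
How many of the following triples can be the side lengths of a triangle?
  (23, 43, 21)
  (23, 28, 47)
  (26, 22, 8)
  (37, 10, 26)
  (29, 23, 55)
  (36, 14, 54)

(21,23,43): 21+23 > 43 → valid
(23,28,47): 23+28 > 47 → valid
(8,22,26): 8+22 > 26 → valid
(10,26,37): 10+26 ≤ 37 → not valid
(23,29,55): 23+29 ≤ 55 → not valid
(14,36,54): 14+36 ≤ 54 → not valid
3 of the 6 triples form a triangle.

3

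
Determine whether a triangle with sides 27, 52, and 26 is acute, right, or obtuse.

obtuse

Compare the square of the longest side to the sum of squares of the other two: 26² + 27² = 1405 < 2704 = 52².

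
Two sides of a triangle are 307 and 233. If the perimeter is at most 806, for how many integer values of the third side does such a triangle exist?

Triangle inequality: 74 < x < 540. Perimeter ≤ 806 gives x ≤ 806 − 307 − 233 = 266.
So 74 < x ≤ 266; integers 75 through 266: 192 values.

192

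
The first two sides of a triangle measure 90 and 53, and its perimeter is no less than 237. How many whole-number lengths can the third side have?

49

Triangle inequality: 37 < x < 143. Perimeter ≥ 237 gives x ≥ 237 − 90 − 53 = 94.
So 94 ≤ x < 143; integers 94 through 142: 49 values.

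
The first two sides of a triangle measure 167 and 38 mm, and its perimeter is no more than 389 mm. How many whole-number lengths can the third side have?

55

Triangle inequality: 129 < x < 205. Perimeter ≤ 389 gives x ≤ 389 − 167 − 38 = 184.
So 129 < x ≤ 184; integers 130 through 184: 55 values.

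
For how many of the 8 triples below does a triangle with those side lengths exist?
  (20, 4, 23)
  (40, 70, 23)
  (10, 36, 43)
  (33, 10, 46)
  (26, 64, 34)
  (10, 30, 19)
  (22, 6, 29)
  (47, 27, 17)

2

(4,20,23): 4+20 > 23 → valid
(23,40,70): 23+40 ≤ 70 → not valid
(10,36,43): 10+36 > 43 → valid
(10,33,46): 10+33 ≤ 46 → not valid
(26,34,64): 26+34 ≤ 64 → not valid
(10,19,30): 10+19 ≤ 30 → not valid
(6,22,29): 6+22 ≤ 29 → not valid
(17,27,47): 17+27 ≤ 47 → not valid
2 of the 8 triples form a triangle.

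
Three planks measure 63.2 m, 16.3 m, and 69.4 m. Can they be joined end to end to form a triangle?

The longest side is 69.4, and the other two sum to 79.5.
Since 79.5 > 69.4, the triangle inequality holds.

Yes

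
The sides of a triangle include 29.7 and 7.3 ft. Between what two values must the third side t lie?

22.4 < t < 37.0 (ft)

By the triangle inequality, t must be less than 29.7 + 7.3 = 37.0 and greater than |29.7 − 7.3| = 22.4.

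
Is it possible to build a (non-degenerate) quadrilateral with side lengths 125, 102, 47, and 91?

A quadrilateral exists iff every side is shorter than the sum of the others — equivalently, the longest side is less than the sum of the rest.
Longest side 125 < 240 (sum of the remaining 3), so yes.

Yes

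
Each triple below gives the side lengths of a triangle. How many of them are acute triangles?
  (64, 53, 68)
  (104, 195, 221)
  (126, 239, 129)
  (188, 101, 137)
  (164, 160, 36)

1

(64,53,68): 53²+64² = 6905 > 4624 = 68² → acute
(104,195,221): 104²+195² = 48841 = 221² → right
(126,239,129): 126²+129² = 32517 < 57121 = 239² → obtuse
(188,101,137): 101²+137² = 28970 < 35344 = 188² → obtuse
(164,160,36): 36²+160² = 26896 = 164² → right
1 of the 5 is acute.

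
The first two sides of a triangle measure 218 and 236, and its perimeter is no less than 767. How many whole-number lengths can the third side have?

Triangle inequality: 18 < x < 454. Perimeter ≥ 767 gives x ≥ 767 − 218 − 236 = 313.
So 313 ≤ x < 454; integers 313 through 453: 141 values.

141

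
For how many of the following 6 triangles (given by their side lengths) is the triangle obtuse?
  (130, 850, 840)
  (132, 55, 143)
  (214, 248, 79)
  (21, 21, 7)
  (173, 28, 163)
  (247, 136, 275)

2

(130,850,840): 130²+840² = 722500 = 850² → right
(132,55,143): 55²+132² = 20449 = 143² → right
(214,248,79): 79²+214² = 52037 < 61504 = 248² → obtuse
(21,21,7): 7²+21² = 490 > 441 = 21² → acute
(173,28,163): 28²+163² = 27353 < 29929 = 173² → obtuse
(247,136,275): 136²+247² = 79505 > 75625 = 275² → acute
2 of the 6 are obtuse.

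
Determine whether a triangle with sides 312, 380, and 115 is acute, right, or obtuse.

obtuse

Compare the square of the longest side to the sum of squares of the other two: 115² + 312² = 110569 < 144400 = 380².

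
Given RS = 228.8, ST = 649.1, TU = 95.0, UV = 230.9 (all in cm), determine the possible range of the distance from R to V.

The maximum is all hops collinear in one direction: 228.8 + 649.1 + 95.0 + 230.9 = 1203.8.
The longest hop is 649.1; the others sum to 554.7. Folding the others back against it leaves at least 649.1 − 554.7 = 94.4.

94.4 ≤ RV ≤ 1203.8 cm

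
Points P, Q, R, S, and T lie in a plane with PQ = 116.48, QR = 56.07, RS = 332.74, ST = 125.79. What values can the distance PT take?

34.40 ≤ PT ≤ 631.08

The maximum is all hops collinear in one direction: 116.48 + 56.07 + 332.74 + 125.79 = 631.08.
The longest hop is 332.74; the others sum to 298.34. Folding the others back against it leaves at least 332.74 − 298.34 = 34.40.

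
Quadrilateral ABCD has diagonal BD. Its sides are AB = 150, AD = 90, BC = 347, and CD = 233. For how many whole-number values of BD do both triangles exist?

From triangle ABD: 60 < BD < 240.
From triangle CBD: 114 < BD < 580.
Intersection: 114 < BD < 240, so integers 115 through 239: 125 values.

125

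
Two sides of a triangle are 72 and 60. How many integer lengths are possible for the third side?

119

The third side lies in the open interval (12, 132).
Integers from 13 to 131 inclusive: 131 − 13 + 1 = 119.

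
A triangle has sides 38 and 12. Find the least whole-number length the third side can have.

27

The third side must be strictly greater than |38 − 12| = 26.
The smallest integer above 26 is 27.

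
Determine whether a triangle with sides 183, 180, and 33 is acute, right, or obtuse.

right

Compare the square of the longest side to the sum of squares of the other two: 33² + 180² = 33489 = 183².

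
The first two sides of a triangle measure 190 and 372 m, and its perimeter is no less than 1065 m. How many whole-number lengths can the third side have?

Triangle inequality: 182 < x < 562. Perimeter ≥ 1065 gives x ≥ 1065 − 190 − 372 = 503.
So 503 ≤ x < 562; integers 503 through 561: 59 values.

59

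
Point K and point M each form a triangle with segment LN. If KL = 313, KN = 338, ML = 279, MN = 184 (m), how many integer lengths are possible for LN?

367

From triangle KLN: 25 < LN < 651.
From triangle MLN: 95 < LN < 463.
Intersection: 95 < LN < 463, so integers 96 through 462: 367 values.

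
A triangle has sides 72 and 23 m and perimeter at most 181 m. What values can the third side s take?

Triangle inequality alone gives 49 < s < 95.
The perimeter condition gives s ≤ 181 − 72 − 23 = 86.
Intersecting the two: 49 < s ≤ 86.

49 < s ≤ 86 m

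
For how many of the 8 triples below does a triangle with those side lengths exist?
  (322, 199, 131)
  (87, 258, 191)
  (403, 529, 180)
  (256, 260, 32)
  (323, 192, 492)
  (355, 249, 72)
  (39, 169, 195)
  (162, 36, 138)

(131,199,322): 131+199 > 322 → valid
(87,191,258): 87+191 > 258 → valid
(180,403,529): 180+403 > 529 → valid
(32,256,260): 32+256 > 260 → valid
(192,323,492): 192+323 > 492 → valid
(72,249,355): 72+249 ≤ 355 → not valid
(39,169,195): 39+169 > 195 → valid
(36,138,162): 36+138 > 162 → valid
7 of the 8 triples form a triangle.

7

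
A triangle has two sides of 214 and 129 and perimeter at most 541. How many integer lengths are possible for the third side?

113

Triangle inequality: 85 < x < 343. Perimeter ≤ 541 gives x ≤ 541 − 214 − 129 = 198.
So 85 < x ≤ 198; integers 86 through 198: 113 values.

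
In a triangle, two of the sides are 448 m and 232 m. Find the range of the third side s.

By the triangle inequality, s must be less than 448 + 232 = 680 and greater than |448 − 232| = 216.

216 < s < 680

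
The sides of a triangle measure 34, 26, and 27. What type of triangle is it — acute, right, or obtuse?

acute

Compare the square of the longest side to the sum of squares of the other two: 26² + 27² = 1405 > 1156 = 34².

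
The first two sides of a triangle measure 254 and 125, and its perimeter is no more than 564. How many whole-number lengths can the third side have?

Triangle inequality: 129 < x < 379. Perimeter ≤ 564 gives x ≤ 564 − 254 − 125 = 185.
So 129 < x ≤ 185; integers 130 through 185: 56 values.

56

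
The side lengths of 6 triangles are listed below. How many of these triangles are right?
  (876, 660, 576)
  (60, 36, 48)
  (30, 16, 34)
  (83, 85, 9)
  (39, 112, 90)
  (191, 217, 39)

3

(876,660,576): 576²+660² = 767376 = 876² → right
(60,36,48): 36²+48² = 3600 = 60² → right
(30,16,34): 16²+30² = 1156 = 34² → right
(83,85,9): 9²+83² = 6970 < 7225 = 85² → obtuse
(39,112,90): 39²+90² = 9621 < 12544 = 112² → obtuse
(191,217,39): 39²+191² = 38002 < 47089 = 217² → obtuse
3 of the 6 are right.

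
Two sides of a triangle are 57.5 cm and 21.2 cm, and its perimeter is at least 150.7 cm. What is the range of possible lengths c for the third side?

72.0 ≤ c < 78.7

Triangle inequality alone gives 36.3 < c < 78.7.
The perimeter condition gives c ≥ 150.7 − 57.5 − 21.2 = 72.0.
Intersecting the two: 72.0 ≤ c < 78.7.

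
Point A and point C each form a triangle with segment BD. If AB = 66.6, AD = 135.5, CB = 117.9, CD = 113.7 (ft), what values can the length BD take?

From triangle ABD: |66.6 − 135.5| < BD < 66.6 + 135.5, i.e. 68.9 < BD < 202.1.
From triangle CBD: 4.2 < BD < 231.6.
Both must hold, so BD lies in the intersection.

68.9 < BD < 202.1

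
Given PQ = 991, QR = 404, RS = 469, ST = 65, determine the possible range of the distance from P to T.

The maximum is all hops collinear in one direction: 991 + 404 + 469 + 65 = 1929.
The longest hop is 991; the others sum to 938. Folding the others back against it leaves at least 991 − 938 = 53.

53 ≤ PT ≤ 1929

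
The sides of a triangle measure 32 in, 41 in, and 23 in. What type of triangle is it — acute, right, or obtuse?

Compare the square of the longest side to the sum of squares of the other two: 23² + 32² = 1553 < 1681 = 41².

obtuse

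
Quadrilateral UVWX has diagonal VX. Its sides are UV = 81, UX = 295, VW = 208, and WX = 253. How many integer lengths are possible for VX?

161

From triangle UVX: 214 < VX < 376.
From triangle WVX: 45 < VX < 461.
Intersection: 214 < VX < 376, so integers 215 through 375: 161 values.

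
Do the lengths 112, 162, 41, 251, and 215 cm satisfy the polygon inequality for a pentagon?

Yes

A pentagon exists iff every side is shorter than the sum of the others — equivalently, the longest side is less than the sum of the rest.
Longest side 251 < 530 (sum of the remaining 4), so yes.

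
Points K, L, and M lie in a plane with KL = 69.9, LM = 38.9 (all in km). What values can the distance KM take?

31.0 ≤ KM ≤ 108.8 km

By the triangle inequality, |69.9 − 38.9| ≤ KM ≤ 69.9 + 38.9.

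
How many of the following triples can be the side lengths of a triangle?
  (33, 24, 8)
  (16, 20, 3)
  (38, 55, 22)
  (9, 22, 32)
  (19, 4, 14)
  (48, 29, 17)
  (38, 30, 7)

(8,24,33): 8+24 ≤ 33 → not valid
(3,16,20): 3+16 ≤ 20 → not valid
(22,38,55): 22+38 > 55 → valid
(9,22,32): 9+22 ≤ 32 → not valid
(4,14,19): 4+14 ≤ 19 → not valid
(17,29,48): 17+29 ≤ 48 → not valid
(7,30,38): 7+30 ≤ 38 → not valid
1 of the 7 triples forms a triangle.

1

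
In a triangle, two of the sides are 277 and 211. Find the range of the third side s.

66 < s < 488

By the triangle inequality, s must be less than 277 + 211 = 488 and greater than |277 − 211| = 66.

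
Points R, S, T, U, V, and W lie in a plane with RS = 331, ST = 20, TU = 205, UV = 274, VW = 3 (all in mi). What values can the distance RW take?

0 ≤ RW ≤ 833 mi

The maximum is all hops collinear in one direction: 331 + 20 + 205 + 274 + 3 = 833.
The longest hop is 331; the others sum to 502. Since 331 ≤ 502, the path can fold back on itself completely, so the minimum distance is 0.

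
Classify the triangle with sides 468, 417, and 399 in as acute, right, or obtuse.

Compare the square of the longest side to the sum of squares of the other two: 399² + 417² = 333090 > 219024 = 468².

acute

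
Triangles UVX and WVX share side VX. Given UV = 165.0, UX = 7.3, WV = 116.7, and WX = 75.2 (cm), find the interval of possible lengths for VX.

From triangle UVX: |165.0 − 7.3| < VX < 165.0 + 7.3, i.e. 157.7 < VX < 172.3.
From triangle WVX: 41.5 < VX < 191.9.
Both must hold, so VX lies in the intersection.

157.7 < VX < 172.3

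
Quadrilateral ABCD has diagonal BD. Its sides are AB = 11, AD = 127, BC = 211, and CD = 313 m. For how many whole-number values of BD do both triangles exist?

21

From triangle ABD: 116 < BD < 138.
From triangle CBD: 102 < BD < 524.
Intersection: 116 < BD < 138, so integers 117 through 137: 21 values.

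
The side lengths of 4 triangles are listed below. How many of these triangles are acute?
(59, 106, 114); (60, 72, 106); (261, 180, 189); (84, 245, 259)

1

(59,106,114): 59²+106² = 14717 > 12996 = 114² → acute
(60,72,106): 60²+72² = 8784 < 11236 = 106² → obtuse
(261,180,189): 180²+189² = 68121 = 261² → right
(84,245,259): 84²+245² = 67081 = 259² → right
1 of the 4 is acute.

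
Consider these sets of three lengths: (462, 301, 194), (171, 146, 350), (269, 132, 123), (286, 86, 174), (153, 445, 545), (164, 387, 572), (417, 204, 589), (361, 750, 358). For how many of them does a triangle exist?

3

(194,301,462): 194+301 > 462 → valid
(146,171,350): 146+171 ≤ 350 → not valid
(123,132,269): 123+132 ≤ 269 → not valid
(86,174,286): 86+174 ≤ 286 → not valid
(153,445,545): 153+445 > 545 → valid
(164,387,572): 164+387 ≤ 572 → not valid
(204,417,589): 204+417 > 589 → valid
(358,361,750): 358+361 ≤ 750 → not valid
3 of the 8 triples form a triangle.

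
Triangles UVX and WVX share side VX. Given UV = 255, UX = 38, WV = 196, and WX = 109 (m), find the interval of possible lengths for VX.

217 < VX < 293

From triangle UVX: |255 − 38| < VX < 255 + 38, i.e. 217 < VX < 293.
From triangle WVX: 87 < VX < 305.
Both must hold, so VX lies in the intersection.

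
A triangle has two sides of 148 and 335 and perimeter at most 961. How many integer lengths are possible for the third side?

Triangle inequality: 187 < x < 483. Perimeter ≤ 961 gives x ≤ 961 − 148 − 335 = 478.
So 187 < x ≤ 478; integers 188 through 478: 291 values.

291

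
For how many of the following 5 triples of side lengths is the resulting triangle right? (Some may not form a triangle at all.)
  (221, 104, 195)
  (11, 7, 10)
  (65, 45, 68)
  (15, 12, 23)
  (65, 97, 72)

(221,104,195): 104²+195² = 48841 = 221² → right
(11,7,10): 7²+10² = 149 > 121 = 11² → acute
(65,45,68): 45²+65² = 6250 > 4624 = 68² → acute
(15,12,23): 12²+15² = 369 < 529 = 23² → obtuse
(65,97,72): 65²+72² = 9409 = 97² → right
2 of the 5 are right.

2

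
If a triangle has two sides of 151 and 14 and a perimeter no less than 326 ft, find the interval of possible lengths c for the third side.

161 ≤ c < 165 ft

Triangle inequality alone gives 137 < c < 165.
The perimeter condition gives c ≥ 326 − 151 − 14 = 161.
Intersecting the two: 161 ≤ c < 165.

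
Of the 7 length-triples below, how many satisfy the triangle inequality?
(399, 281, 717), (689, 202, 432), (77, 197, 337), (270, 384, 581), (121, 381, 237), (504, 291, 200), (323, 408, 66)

1

(281,399,717): 281+399 ≤ 717 → not valid
(202,432,689): 202+432 ≤ 689 → not valid
(77,197,337): 77+197 ≤ 337 → not valid
(270,384,581): 270+384 > 581 → valid
(121,237,381): 121+237 ≤ 381 → not valid
(200,291,504): 200+291 ≤ 504 → not valid
(66,323,408): 66+323 ≤ 408 → not valid
1 of the 7 triples forms a triangle.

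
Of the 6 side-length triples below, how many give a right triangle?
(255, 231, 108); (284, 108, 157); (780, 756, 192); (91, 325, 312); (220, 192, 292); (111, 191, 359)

4

(255,231,108): 108²+231² = 65025 = 255² → right
(284,108,157): 108+157 ≤ 284, not a triangle
(780,756,192): 192²+756² = 608400 = 780² → right
(91,325,312): 91²+312² = 105625 = 325² → right
(220,192,292): 192²+220² = 85264 = 292² → right
(111,191,359): 111+191 ≤ 359, not a triangle
4 of the 6 are right.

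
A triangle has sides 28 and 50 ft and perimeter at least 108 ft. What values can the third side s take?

30 ≤ s < 78

Triangle inequality alone gives 22 < s < 78.
The perimeter condition gives s ≥ 108 − 28 − 50 = 30.
Intersecting the two: 30 ≤ s < 78.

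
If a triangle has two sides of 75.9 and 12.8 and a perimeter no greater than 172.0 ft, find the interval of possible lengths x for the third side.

Triangle inequality alone gives 63.1 < x < 88.7.
The perimeter condition gives x ≤ 172.0 − 75.9 − 12.8 = 83.3.
Intersecting the two: 63.1 < x ≤ 83.3.

63.1 < x ≤ 83.3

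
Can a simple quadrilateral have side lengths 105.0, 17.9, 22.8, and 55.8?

For a quadrilateral, each side must be shorter than the sum of the others.
Here the longest side is 105.0, but the remaining 3 sides sum to only 96.5.

No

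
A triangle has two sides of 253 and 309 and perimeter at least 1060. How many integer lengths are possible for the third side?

64

Triangle inequality: 56 < x < 562. Perimeter ≥ 1060 gives x ≥ 1060 − 253 − 309 = 498.
So 498 ≤ x < 562; integers 498 through 561: 64 values.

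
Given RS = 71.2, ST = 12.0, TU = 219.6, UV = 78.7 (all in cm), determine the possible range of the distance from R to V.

The maximum is all hops collinear in one direction: 71.2 + 12.0 + 219.6 + 78.7 = 381.5.
The longest hop is 219.6; the others sum to 161.9. Folding the others back against it leaves at least 219.6 − 161.9 = 57.7.

57.7 ≤ RV ≤ 381.5 cm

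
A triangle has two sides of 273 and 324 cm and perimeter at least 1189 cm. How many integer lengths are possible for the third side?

Triangle inequality: 51 < x < 597. Perimeter ≥ 1189 gives x ≥ 1189 − 273 − 324 = 592.
So 592 ≤ x < 597; integers 592 through 596: 5 values.

5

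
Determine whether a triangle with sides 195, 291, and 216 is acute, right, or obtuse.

Compare the square of the longest side to the sum of squares of the other two: 195² + 216² = 84681 = 291².

right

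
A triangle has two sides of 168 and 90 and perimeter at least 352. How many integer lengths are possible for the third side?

164

Triangle inequality: 78 < x < 258. Perimeter ≥ 352 gives x ≥ 352 − 168 − 90 = 94.
So 94 ≤ x < 258; integers 94 through 257: 164 values.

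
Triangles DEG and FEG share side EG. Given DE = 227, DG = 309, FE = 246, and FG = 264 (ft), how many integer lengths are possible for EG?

From triangle DEG: 82 < EG < 536.
From triangle FEG: 18 < EG < 510.
Intersection: 82 < EG < 510, so integers 83 through 509: 427 values.

427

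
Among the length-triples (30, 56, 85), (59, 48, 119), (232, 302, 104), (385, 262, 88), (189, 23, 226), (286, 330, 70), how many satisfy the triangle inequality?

3

(30,56,85): 30+56 > 85 → valid
(48,59,119): 48+59 ≤ 119 → not valid
(104,232,302): 104+232 > 302 → valid
(88,262,385): 88+262 ≤ 385 → not valid
(23,189,226): 23+189 ≤ 226 → not valid
(70,286,330): 70+286 > 330 → valid
3 of the 6 triples form a triangle.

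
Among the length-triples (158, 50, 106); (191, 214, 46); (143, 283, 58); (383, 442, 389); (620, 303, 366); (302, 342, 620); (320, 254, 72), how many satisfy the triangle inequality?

(50,106,158): 50+106 ≤ 158 → not valid
(46,191,214): 46+191 > 214 → valid
(58,143,283): 58+143 ≤ 283 → not valid
(383,389,442): 383+389 > 442 → valid
(303,366,620): 303+366 > 620 → valid
(302,342,620): 302+342 > 620 → valid
(72,254,320): 72+254 > 320 → valid
5 of the 7 triples form a triangle.

5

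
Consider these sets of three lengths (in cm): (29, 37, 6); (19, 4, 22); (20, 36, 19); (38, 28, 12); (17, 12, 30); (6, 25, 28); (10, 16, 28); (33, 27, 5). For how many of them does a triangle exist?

4

(6,29,37): 6+29 ≤ 37 → not valid
(4,19,22): 4+19 > 22 → valid
(19,20,36): 19+20 > 36 → valid
(12,28,38): 12+28 > 38 → valid
(12,17,30): 12+17 ≤ 30 → not valid
(6,25,28): 6+25 > 28 → valid
(10,16,28): 10+16 ≤ 28 → not valid
(5,27,33): 5+27 ≤ 33 → not valid
4 of the 8 triples form a triangle.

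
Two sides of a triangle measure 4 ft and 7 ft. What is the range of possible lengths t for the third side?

3 < t < 11

By the triangle inequality, t must be less than 4 + 7 = 11 and greater than |4 − 7| = 3.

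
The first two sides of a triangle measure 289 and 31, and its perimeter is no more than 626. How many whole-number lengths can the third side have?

Triangle inequality: 258 < x < 320. Perimeter ≤ 626 gives x ≤ 626 − 289 − 31 = 306.
So 258 < x ≤ 306; integers 259 through 306: 48 values.

48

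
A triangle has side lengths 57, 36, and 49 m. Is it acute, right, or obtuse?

Compare the square of the longest side to the sum of squares of the other two: 36² + 49² = 3697 > 3249 = 57².

acute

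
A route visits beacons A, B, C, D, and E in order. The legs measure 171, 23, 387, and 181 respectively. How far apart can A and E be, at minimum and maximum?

The maximum is all hops collinear in one direction: 171 + 23 + 387 + 181 = 762.
The longest hop is 387; the others sum to 375. Folding the others back against it leaves at least 387 − 375 = 12.

12 ≤ AE ≤ 762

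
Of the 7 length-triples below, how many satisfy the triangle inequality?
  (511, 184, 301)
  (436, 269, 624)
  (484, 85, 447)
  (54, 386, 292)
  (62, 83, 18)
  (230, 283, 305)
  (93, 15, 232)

3

(184,301,511): 184+301 ≤ 511 → not valid
(269,436,624): 269+436 > 624 → valid
(85,447,484): 85+447 > 484 → valid
(54,292,386): 54+292 ≤ 386 → not valid
(18,62,83): 18+62 ≤ 83 → not valid
(230,283,305): 230+283 > 305 → valid
(15,93,232): 15+93 ≤ 232 → not valid
3 of the 7 triples form a triangle.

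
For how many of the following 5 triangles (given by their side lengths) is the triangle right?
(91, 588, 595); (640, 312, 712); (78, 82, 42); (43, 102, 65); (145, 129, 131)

2

(91,588,595): 91²+588² = 354025 = 595² → right
(640,312,712): 312²+640² = 506944 = 712² → right
(78,82,42): 42²+78² = 7848 > 6724 = 82² → acute
(43,102,65): 43²+65² = 6074 < 10404 = 102² → obtuse
(145,129,131): 129²+131² = 33802 > 21025 = 145² → acute
2 of the 5 are right.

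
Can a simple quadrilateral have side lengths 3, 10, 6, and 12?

Yes

A quadrilateral exists iff every side is shorter than the sum of the others — equivalently, the longest side is less than the sum of the rest.
Longest side 12 < 19 (sum of the remaining 3), so yes.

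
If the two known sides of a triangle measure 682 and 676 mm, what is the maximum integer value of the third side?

The third side must be strictly less than 682 + 676 = 1358.
The largest integer below 1358 is 1357.

1357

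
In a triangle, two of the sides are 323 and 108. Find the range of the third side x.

215 < x < 431

By the triangle inequality, x must be less than 323 + 108 = 431 and greater than |323 − 108| = 215.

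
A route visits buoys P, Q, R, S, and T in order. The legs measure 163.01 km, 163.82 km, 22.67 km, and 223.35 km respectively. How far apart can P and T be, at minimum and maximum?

0 ≤ PT ≤ 572.85 km

The maximum is all hops collinear in one direction: 163.01 + 163.82 + 22.67 + 223.35 = 572.85.
The longest hop is 223.35; the others sum to 349.50. Since 223.35 ≤ 349.50, the path can fold back on itself completely, so the minimum distance is 0.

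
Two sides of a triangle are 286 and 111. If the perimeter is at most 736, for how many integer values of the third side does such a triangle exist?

164

Triangle inequality: 175 < x < 397. Perimeter ≤ 736 gives x ≤ 736 − 286 − 111 = 339.
So 175 < x ≤ 339; integers 176 through 339: 164 values.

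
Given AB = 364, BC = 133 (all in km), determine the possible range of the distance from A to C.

By the triangle inequality, |364 − 133| ≤ AC ≤ 364 + 133.

231 ≤ AC ≤ 497 km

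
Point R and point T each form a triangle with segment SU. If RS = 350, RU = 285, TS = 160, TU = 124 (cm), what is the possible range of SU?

65 < SU < 284

From triangle RSU: |350 − 285| < SU < 350 + 285, i.e. 65 < SU < 635.
From triangle TSU: 36 < SU < 284.
Both must hold, so SU lies in the intersection.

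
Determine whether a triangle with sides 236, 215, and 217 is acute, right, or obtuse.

Compare the square of the longest side to the sum of squares of the other two: 215² + 217² = 93314 > 55696 = 236².

acute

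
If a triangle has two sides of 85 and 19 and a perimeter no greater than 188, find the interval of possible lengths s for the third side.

Triangle inequality alone gives 66 < s < 104.
The perimeter condition gives s ≤ 188 − 85 − 19 = 84.
Intersecting the two: 66 < s ≤ 84.

66 < s ≤ 84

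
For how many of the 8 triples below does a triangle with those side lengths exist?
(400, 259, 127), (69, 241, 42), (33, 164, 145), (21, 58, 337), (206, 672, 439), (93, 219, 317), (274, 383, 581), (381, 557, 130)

2

(127,259,400): 127+259 ≤ 400 → not valid
(42,69,241): 42+69 ≤ 241 → not valid
(33,145,164): 33+145 > 164 → valid
(21,58,337): 21+58 ≤ 337 → not valid
(206,439,672): 206+439 ≤ 672 → not valid
(93,219,317): 93+219 ≤ 317 → not valid
(274,383,581): 274+383 > 581 → valid
(130,381,557): 130+381 ≤ 557 → not valid
2 of the 8 triples form a triangle.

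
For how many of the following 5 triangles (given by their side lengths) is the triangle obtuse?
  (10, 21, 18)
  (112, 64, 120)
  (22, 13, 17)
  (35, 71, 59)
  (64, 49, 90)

4

(10,21,18): 10²+18² = 424 < 441 = 21² → obtuse
(112,64,120): 64²+112² = 16640 > 14400 = 120² → acute
(22,13,17): 13²+17² = 458 < 484 = 22² → obtuse
(35,71,59): 35²+59² = 4706 < 5041 = 71² → obtuse
(64,49,90): 49²+64² = 6497 < 8100 = 90² → obtuse
4 of the 5 are obtuse.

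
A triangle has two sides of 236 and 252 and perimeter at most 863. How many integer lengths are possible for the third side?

Triangle inequality: 16 < x < 488. Perimeter ≤ 863 gives x ≤ 863 − 236 − 252 = 375.
So 16 < x ≤ 375; integers 17 through 375: 359 values.

359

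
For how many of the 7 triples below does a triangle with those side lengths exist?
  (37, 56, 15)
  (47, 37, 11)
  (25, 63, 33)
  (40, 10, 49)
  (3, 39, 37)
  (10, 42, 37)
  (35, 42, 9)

(15,37,56): 15+37 ≤ 56 → not valid
(11,37,47): 11+37 > 47 → valid
(25,33,63): 25+33 ≤ 63 → not valid
(10,40,49): 10+40 > 49 → valid
(3,37,39): 3+37 > 39 → valid
(10,37,42): 10+37 > 42 → valid
(9,35,42): 9+35 > 42 → valid
5 of the 7 triples form a triangle.

5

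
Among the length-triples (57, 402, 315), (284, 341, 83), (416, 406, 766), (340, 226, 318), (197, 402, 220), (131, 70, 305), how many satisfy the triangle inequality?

4

(57,315,402): 57+315 ≤ 402 → not valid
(83,284,341): 83+284 > 341 → valid
(406,416,766): 406+416 > 766 → valid
(226,318,340): 226+318 > 340 → valid
(197,220,402): 197+220 > 402 → valid
(70,131,305): 70+131 ≤ 305 → not valid
4 of the 6 triples form a triangle.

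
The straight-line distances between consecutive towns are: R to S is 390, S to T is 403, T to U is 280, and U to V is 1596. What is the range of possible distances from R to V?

The maximum is all hops collinear in one direction: 390 + 403 + 280 + 1596 = 2669.
The longest hop is 1596; the others sum to 1073. Folding the others back against it leaves at least 1596 − 1073 = 523.

523 ≤ RV ≤ 2669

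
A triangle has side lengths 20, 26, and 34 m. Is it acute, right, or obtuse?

Compare the square of the longest side to the sum of squares of the other two: 20² + 26² = 1076 < 1156 = 34².

obtuse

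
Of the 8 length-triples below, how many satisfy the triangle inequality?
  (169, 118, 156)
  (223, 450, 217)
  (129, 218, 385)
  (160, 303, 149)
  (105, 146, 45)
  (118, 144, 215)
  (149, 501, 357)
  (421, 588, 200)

6

(118,156,169): 118+156 > 169 → valid
(217,223,450): 217+223 ≤ 450 → not valid
(129,218,385): 129+218 ≤ 385 → not valid
(149,160,303): 149+160 > 303 → valid
(45,105,146): 45+105 > 146 → valid
(118,144,215): 118+144 > 215 → valid
(149,357,501): 149+357 > 501 → valid
(200,421,588): 200+421 > 588 → valid
6 of the 8 triples form a triangle.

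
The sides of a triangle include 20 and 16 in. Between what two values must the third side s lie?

By the triangle inequality, s must be less than 20 + 16 = 36 and greater than |20 − 16| = 4.

4 < s < 36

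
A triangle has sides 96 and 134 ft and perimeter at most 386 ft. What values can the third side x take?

38 < x ≤ 156

Triangle inequality alone gives 38 < x < 230.
The perimeter condition gives x ≤ 386 − 96 − 134 = 156.
Intersecting the two: 38 < x ≤ 156.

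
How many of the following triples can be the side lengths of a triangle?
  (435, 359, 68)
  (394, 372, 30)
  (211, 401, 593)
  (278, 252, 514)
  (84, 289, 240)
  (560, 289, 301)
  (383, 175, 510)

6

(68,359,435): 68+359 ≤ 435 → not valid
(30,372,394): 30+372 > 394 → valid
(211,401,593): 211+401 > 593 → valid
(252,278,514): 252+278 > 514 → valid
(84,240,289): 84+240 > 289 → valid
(289,301,560): 289+301 > 560 → valid
(175,383,510): 175+383 > 510 → valid
6 of the 7 triples form a triangle.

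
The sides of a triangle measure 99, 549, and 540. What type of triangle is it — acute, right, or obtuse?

right

Compare the square of the longest side to the sum of squares of the other two: 99² + 540² = 301401 = 549².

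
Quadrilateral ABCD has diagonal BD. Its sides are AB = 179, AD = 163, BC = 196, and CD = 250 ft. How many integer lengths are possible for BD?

From triangle ABD: 16 < BD < 342.
From triangle CBD: 54 < BD < 446.
Intersection: 54 < BD < 342, so integers 55 through 341: 287 values.

287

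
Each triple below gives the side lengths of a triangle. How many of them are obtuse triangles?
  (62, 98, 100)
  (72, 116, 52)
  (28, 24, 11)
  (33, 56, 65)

(62,98,100): 62²+98² = 13448 > 10000 = 100² → acute
(72,116,52): 52²+72² = 7888 < 13456 = 116² → obtuse
(28,24,11): 11²+24² = 697 < 784 = 28² → obtuse
(33,56,65): 33²+56² = 4225 = 65² → right
2 of the 4 are obtuse.

2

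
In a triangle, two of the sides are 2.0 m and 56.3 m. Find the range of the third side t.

54.3 < t < 58.3 (m)

By the triangle inequality, t must be less than 2.0 + 56.3 = 58.3 and greater than |2.0 − 56.3| = 54.3.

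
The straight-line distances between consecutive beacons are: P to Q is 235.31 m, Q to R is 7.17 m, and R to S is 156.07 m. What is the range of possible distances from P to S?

The maximum is all hops collinear in one direction: 235.31 + 7.17 + 156.07 = 398.55.
The longest hop is 235.31; the others sum to 163.24. Folding the others back against it leaves at least 235.31 − 163.24 = 72.07.

72.07 ≤ PS ≤ 398.55 m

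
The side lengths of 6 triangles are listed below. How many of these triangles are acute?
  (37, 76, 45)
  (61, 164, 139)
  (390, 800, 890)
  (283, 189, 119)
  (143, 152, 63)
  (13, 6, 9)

(37,76,45): 37²+45² = 3394 < 5776 = 76² → obtuse
(61,164,139): 61²+139² = 23042 < 26896 = 164² → obtuse
(390,800,890): 390²+800² = 792100 = 890² → right
(283,189,119): 119²+189² = 49882 < 80089 = 283² → obtuse
(143,152,63): 63²+143² = 24418 > 23104 = 152² → acute
(13,6,9): 6²+9² = 117 < 169 = 13² → obtuse
1 of the 6 is acute.

1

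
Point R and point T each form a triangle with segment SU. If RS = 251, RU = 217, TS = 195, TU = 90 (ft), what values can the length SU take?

105 < SU < 285

From triangle RSU: |251 − 217| < SU < 251 + 217, i.e. 34 < SU < 468.
From triangle TSU: 105 < SU < 285.
Both must hold, so SU lies in the intersection.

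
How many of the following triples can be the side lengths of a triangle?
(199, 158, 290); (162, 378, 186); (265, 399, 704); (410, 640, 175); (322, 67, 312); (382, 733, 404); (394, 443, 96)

(158,199,290): 158+199 > 290 → valid
(162,186,378): 162+186 ≤ 378 → not valid
(265,399,704): 265+399 ≤ 704 → not valid
(175,410,640): 175+410 ≤ 640 → not valid
(67,312,322): 67+312 > 322 → valid
(382,404,733): 382+404 > 733 → valid
(96,394,443): 96+394 > 443 → valid
4 of the 7 triples form a triangle.

4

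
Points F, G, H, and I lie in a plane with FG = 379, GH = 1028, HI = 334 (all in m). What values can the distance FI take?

315 ≤ FI ≤ 1741 m

The maximum is all hops collinear in one direction: 379 + 1028 + 334 = 1741.
The longest hop is 1028; the others sum to 713. Folding the others back against it leaves at least 1028 − 713 = 315.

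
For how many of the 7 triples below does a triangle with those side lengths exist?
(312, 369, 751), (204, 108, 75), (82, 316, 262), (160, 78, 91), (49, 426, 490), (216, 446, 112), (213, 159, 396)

(312,369,751): 312+369 ≤ 751 → not valid
(75,108,204): 75+108 ≤ 204 → not valid
(82,262,316): 82+262 > 316 → valid
(78,91,160): 78+91 > 160 → valid
(49,426,490): 49+426 ≤ 490 → not valid
(112,216,446): 112+216 ≤ 446 → not valid
(159,213,396): 159+213 ≤ 396 → not valid
2 of the 7 triples form a triangle.

2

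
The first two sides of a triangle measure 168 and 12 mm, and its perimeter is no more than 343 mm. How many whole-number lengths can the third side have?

7

Triangle inequality: 156 < x < 180. Perimeter ≤ 343 gives x ≤ 343 − 168 − 12 = 163.
So 156 < x ≤ 163; integers 157 through 163: 7 values.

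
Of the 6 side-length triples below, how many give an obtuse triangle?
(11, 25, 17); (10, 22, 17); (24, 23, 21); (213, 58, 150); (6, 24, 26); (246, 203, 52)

4

(11,25,17): 11²+17² = 410 < 625 = 25² → obtuse
(10,22,17): 10²+17² = 389 < 484 = 22² → obtuse
(24,23,21): 21²+23² = 970 > 576 = 24² → acute
(213,58,150): 58+150 ≤ 213, not a triangle
(6,24,26): 6²+24² = 612 < 676 = 26² → obtuse
(246,203,52): 52²+203² = 43913 < 60516 = 246² → obtuse
4 of the 6 are obtuse.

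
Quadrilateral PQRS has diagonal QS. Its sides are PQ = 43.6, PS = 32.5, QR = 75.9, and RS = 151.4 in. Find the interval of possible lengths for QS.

75.5 < QS < 76.1

From triangle PQS: |43.6 − 32.5| < QS < 43.6 + 32.5, i.e. 11.1 < QS < 76.1.
From triangle RQS: 75.5 < QS < 227.3.
Both must hold, so QS lies in the intersection.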